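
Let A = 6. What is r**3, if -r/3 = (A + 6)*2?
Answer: -373248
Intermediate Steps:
r = -72 (r = -3*(6 + 6)*2 = -36*2 = -3*24 = -72)
r**3 = (-72)**3 = -373248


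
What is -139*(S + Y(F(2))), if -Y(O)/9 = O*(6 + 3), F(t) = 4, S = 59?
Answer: 36835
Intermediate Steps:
Y(O) = -81*O (Y(O) = -9*O*(6 + 3) = -9*O*9 = -81*O)
-139*(S + Y(F(2))) = -139*(59 - 81*4) = -139*(59 - 324) = -139*(-265) = 36835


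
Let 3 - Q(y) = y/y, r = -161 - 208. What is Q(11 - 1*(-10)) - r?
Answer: 371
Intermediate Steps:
r = -369
Q(y) = 2 (Q(y) = 3 - y/y = 3 - 1*1 = 3 - 1 = 2)
Q(11 - 1*(-10)) - r = 2 - 1*(-369) = 2 + 369 = 371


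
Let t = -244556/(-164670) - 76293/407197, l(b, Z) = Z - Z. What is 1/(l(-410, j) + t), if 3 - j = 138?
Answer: 4789509285/6215664373 ≈ 0.77055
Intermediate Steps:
j = -135 (j = 3 - 1*138 = 3 - 138 = -135)
l(b, Z) = 0
t = 6215664373/4789509285 (t = -244556*(-1/164670) - 76293*1/407197 = 122278/82335 - 10899/58171 = 6215664373/4789509285 ≈ 1.2978)
1/(l(-410, j) + t) = 1/(0 + 6215664373/4789509285) = 1/(6215664373/4789509285) = 4789509285/6215664373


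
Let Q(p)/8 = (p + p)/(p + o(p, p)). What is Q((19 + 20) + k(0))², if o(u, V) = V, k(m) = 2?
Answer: 64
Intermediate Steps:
Q(p) = 8 (Q(p) = 8*((p + p)/(p + p)) = 8*((2*p)/((2*p))) = 8*((2*p)*(1/(2*p))) = 8*1 = 8)
Q((19 + 20) + k(0))² = 8² = 64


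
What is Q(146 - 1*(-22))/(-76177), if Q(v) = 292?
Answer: -292/76177 ≈ -0.0038332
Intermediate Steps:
Q(146 - 1*(-22))/(-76177) = 292/(-76177) = 292*(-1/76177) = -292/76177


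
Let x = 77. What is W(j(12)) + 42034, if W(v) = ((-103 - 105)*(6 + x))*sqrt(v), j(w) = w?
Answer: 42034 - 34528*sqrt(3) ≈ -17770.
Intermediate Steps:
W(v) = -17264*sqrt(v) (W(v) = ((-103 - 105)*(6 + 77))*sqrt(v) = (-208*83)*sqrt(v) = -17264*sqrt(v))
W(j(12)) + 42034 = -34528*sqrt(3) + 42034 = 42034 - 34528*sqrt(3)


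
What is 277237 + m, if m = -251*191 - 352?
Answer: 228944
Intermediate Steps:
m = -48293 (m = -47941 - 352 = -48293)
277237 + m = 277237 - 48293 = 228944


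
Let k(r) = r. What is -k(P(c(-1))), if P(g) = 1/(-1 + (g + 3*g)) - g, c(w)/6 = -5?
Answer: -3629/121 ≈ -29.992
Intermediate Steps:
c(w) = -30 (c(w) = 6*(-5) = -30)
P(g) = 1/(-1 + 4*g) - g
-k(P(c(-1))) = -(1 - 30 - 4*(-30)²)/(-1 + 4*(-30)) = -(1 - 30 - 4*900)/(-1 - 120) = -(1 - 30 - 3600)/(-121) = -(-1)*(-3629)/121 = -1*3629/121 = -3629/121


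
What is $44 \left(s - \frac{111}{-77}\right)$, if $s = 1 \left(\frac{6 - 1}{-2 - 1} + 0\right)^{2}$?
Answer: $\frac{11696}{63} \approx 185.65$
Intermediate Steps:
$s = \frac{25}{9}$ ($s = 1 \left(\frac{5}{-3} + 0\right)^{2} = 1 \left(5 \left(- \frac{1}{3}\right) + 0\right)^{2} = 1 \left(- \frac{5}{3} + 0\right)^{2} = 1 \left(- \frac{5}{3}\right)^{2} = 1 \cdot \frac{25}{9} = \frac{25}{9} \approx 2.7778$)
$44 \left(s - \frac{111}{-77}\right) = 44 \left(\frac{25}{9} - \frac{111}{-77}\right) = 44 \left(\frac{25}{9} - - \frac{111}{77}\right) = 44 \left(\frac{25}{9} + \frac{111}{77}\right) = 44 \cdot \frac{2924}{693} = \frac{11696}{63}$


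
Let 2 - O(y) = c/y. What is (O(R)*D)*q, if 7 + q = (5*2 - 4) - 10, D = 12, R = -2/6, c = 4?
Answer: -1848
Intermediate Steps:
R = -1/3 (R = -2*1/6 = -1/3 ≈ -0.33333)
O(y) = 2 - 4/y
q = -11 (q = -7 + ((5*2 - 4) - 10) = -7 + ((10 - 4) - 10) = -7 + (6 - 10) = -7 - 4 = -11)
(O(R)*D)*q = ((2 - 4/(-1/3))*12)*(-11) = ((2 - 4*(-3))*12)*(-11) = ((2 + 12)*12)*(-11) = (14*12)*(-11) = 168*(-11) = -1848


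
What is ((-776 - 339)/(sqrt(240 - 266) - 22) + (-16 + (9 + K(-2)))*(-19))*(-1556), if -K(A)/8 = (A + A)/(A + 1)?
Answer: -62619664/51 - 173494*I*sqrt(26)/51 ≈ -1.2278e+6 - 17346.0*I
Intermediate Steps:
K(A) = -16*A/(1 + A) (K(A) = -8*(A + A)/(A + 1) = -8*2*A/(1 + A) = -16*A/(1 + A))
((-776 - 339)/(sqrt(240 - 266) - 22) + (-16 + (9 + K(-2)))*(-19))*(-1556) = ((-776 - 339)/(sqrt(240 - 266) - 22) + (-16 + (9 - 16*(-2)/(1 - 2)))*(-19))*(-1556) = (-1115/(sqrt(-26) - 22) + (-16 + (9 - 16*(-2)/(-1)))*(-19))*(-1556) = (-1115/(I*sqrt(26) - 22) + (-16 + (9 - 16*(-2)*(-1)))*(-19))*(-1556) = (-1115/(-22 + I*sqrt(26)) + (-16 + (9 - 32))*(-19))*(-1556) = (-1115/(-22 + I*sqrt(26)) + (-16 - 23)*(-19))*(-1556) = (-1115/(-22 + I*sqrt(26)) - 39*(-19))*(-1556) = (-1115/(-22 + I*sqrt(26)) + 741)*(-1556) = (741 - 1115/(-22 + I*sqrt(26)))*(-1556) = -1152996 + 1734940/(-22 + I*sqrt(26))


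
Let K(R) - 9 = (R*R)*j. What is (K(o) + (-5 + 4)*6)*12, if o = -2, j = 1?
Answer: 84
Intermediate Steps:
K(R) = 9 + R**2 (K(R) = 9 + (R*R)*1 = 9 + R**2*1 = 9 + R**2)
(K(o) + (-5 + 4)*6)*12 = ((9 + (-2)**2) + (-5 + 4)*6)*12 = ((9 + 4) - 1*6)*12 = (13 - 6)*12 = 7*12 = 84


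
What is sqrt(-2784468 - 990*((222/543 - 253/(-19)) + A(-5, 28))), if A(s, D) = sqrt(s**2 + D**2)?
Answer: sqrt(-33091820356818 - 11708453790*sqrt(809))/3439 ≈ 1681.1*I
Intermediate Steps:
A(s, D) = sqrt(D**2 + s**2)
sqrt(-2784468 - 990*((222/543 - 253/(-19)) + A(-5, 28))) = sqrt(-2784468 - 990*((222/543 - 253/(-19)) + sqrt(28**2 + (-5)**2))) = sqrt(-2784468 - 990*((222*(1/543) - 253*(-1/19)) + sqrt(784 + 25))) = sqrt(-2784468 - 990*((74/181 + 253/19) + sqrt(809))) = sqrt(-2784468 - 990*(47199/3439 + sqrt(809))) = sqrt(-2784468 + (-46727010/3439 - 990*sqrt(809))) = sqrt(-9622512462/3439 - 990*sqrt(809))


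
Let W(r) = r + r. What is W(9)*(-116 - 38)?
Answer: -2772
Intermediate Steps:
W(r) = 2*r
W(9)*(-116 - 38) = (2*9)*(-116 - 38) = 18*(-154) = -2772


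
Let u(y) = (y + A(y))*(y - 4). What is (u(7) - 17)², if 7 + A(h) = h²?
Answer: 16900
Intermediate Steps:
A(h) = -7 + h²
u(y) = (-4 + y)*(-7 + y + y²) (u(y) = (y + (-7 + y²))*(y - 4) = (-7 + y + y²)*(-4 + y) = (-4 + y)*(-7 + y + y²))
(u(7) - 17)² = ((28 + 7³ - 11*7 - 3*7²) - 17)² = ((28 + 343 - 77 - 3*49) - 17)² = ((28 + 343 - 77 - 147) - 17)² = (147 - 17)² = 130² = 16900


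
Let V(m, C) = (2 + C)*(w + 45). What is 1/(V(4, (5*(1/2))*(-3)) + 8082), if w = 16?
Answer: 2/15493 ≈ 0.00012909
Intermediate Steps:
V(m, C) = 122 + 61*C (V(m, C) = (2 + C)*(16 + 45) = (2 + C)*61 = 122 + 61*C)
1/(V(4, (5*(1/2))*(-3)) + 8082) = 1/((122 + 61*((5*(1/2))*(-3))) + 8082) = 1/((122 + 61*((5*(1*(½)))*(-3))) + 8082) = 1/((122 + 61*((5*(½))*(-3))) + 8082) = 1/((122 + 61*((5/2)*(-3))) + 8082) = 1/((122 + 61*(-15/2)) + 8082) = 1/((122 - 915/2) + 8082) = 1/(-671/2 + 8082) = 1/(15493/2) = 2/15493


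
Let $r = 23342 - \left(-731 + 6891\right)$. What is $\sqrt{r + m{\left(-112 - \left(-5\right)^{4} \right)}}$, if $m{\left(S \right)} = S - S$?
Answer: $11 \sqrt{142} \approx 131.08$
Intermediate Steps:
$r = 17182$ ($r = 23342 - 6160 = 17182$)
$m{\left(S \right)} = 0$
$\sqrt{r + m{\left(-112 - \left(-5\right)^{4} \right)}} = \sqrt{17182 + 0} = \sqrt{17182} = 11 \sqrt{142}$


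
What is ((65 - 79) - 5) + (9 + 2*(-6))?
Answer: -22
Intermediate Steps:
((65 - 79) - 5) + (9 + 2*(-6)) = (-14 - 5) + (9 - 12) = -19 - 3 = -22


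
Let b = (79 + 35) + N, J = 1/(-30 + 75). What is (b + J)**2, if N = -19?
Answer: 18284176/2025 ≈ 9029.2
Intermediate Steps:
J = 1/45 ≈ 0.022222
b = 95 (b = (79 + 35) - 19 = 114 - 19 = 95)
(b + J)**2 = (95 + 1/45)**2 = (4276/45)**2 = 18284176/2025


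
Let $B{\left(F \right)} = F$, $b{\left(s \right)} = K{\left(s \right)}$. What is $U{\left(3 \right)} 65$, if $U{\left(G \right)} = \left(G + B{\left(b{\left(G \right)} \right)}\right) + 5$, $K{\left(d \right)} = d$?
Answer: $715$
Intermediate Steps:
$b{\left(s \right)} = s$
$U{\left(G \right)} = 5 + 2 G$ ($U{\left(G \right)} = \left(G + G\right) + 5 = 2 G + 5 = 5 + 2 G$)
$U{\left(3 \right)} 65 = \left(5 + 2 \cdot 3\right) 65 = \left(5 + 6\right) 65 = 11 \cdot 65 = 715$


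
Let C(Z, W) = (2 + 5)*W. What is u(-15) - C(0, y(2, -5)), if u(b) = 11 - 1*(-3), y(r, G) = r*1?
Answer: 0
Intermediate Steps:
y(r, G) = r
u(b) = 14 (u(b) = 11 + 3 = 14)
C(Z, W) = 7*W
u(-15) - C(0, y(2, -5)) = 14 - 7*2 = 14 - 1*14 = 14 - 14 = 0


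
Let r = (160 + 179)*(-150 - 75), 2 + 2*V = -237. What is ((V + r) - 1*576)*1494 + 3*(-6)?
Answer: -114993945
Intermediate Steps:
V = -239/2 (V = -1 + (½)*(-237) = -1 - 237/2 = -239/2 ≈ -119.50)
r = -76275 (r = 339*(-225) = -76275)
((V + r) - 1*576)*1494 + 3*(-6) = ((-239/2 - 76275) - 1*576)*1494 + 3*(-6) = (-152789/2 - 576)*1494 - 18 = -153941/2*1494 - 18 = -114993927 - 18 = -114993945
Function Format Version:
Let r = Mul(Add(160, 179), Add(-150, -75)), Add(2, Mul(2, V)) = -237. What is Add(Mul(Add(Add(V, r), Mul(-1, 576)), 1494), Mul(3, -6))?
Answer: -114993945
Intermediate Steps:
V = Rational(-239, 2) (V = Add(-1, Mul(Rational(1, 2), -237)) = Add(-1, Rational(-237, 2)) = Rational(-239, 2) ≈ -119.50)
r = -76275 (r = Mul(339, -225) = -76275)
Add(Mul(Add(Add(V, r), Mul(-1, 576)), 1494), Mul(3, -6)) = Add(Mul(Add(Add(Rational(-239, 2), -76275), Mul(-1, 576)), 1494), Mul(3, -6)) = Add(Mul(Add(Rational(-152789, 2), -576), 1494), -18) = Add(Mul(Rational(-153941, 2), 1494), -18) = Add(-114993927, -18) = -114993945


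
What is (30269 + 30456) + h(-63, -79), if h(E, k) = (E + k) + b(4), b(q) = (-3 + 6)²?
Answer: 60592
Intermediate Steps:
b(q) = 9 (b(q) = 3² = 9)
h(E, k) = 9 + E + k (h(E, k) = (E + k) + 9 = 9 + E + k)
(30269 + 30456) + h(-63, -79) = (30269 + 30456) + (9 - 63 - 79) = 60725 - 133 = 60592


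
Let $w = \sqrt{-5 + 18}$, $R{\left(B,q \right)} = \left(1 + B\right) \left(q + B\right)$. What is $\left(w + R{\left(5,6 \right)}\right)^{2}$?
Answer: $\left(66 + \sqrt{13}\right)^{2} \approx 4844.9$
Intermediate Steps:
$R{\left(B,q \right)} = \left(1 + B\right) \left(B + q\right)$
$w = \sqrt{13} \approx 3.6056$
$\left(w + R{\left(5,6 \right)}\right)^{2} = \left(\sqrt{13} + \left(5 + 6 + 5^{2} + 5 \cdot 6\right)\right)^{2} = \left(\sqrt{13} + \left(5 + 6 + 25 + 30\right)\right)^{2} = \left(\sqrt{13} + 66\right)^{2} = \left(66 + \sqrt{13}\right)^{2}$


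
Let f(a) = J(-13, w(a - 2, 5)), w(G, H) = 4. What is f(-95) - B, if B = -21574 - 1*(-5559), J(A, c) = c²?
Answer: 16031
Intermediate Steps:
f(a) = 16 (f(a) = 4² = 16)
B = -16015 (B = -21574 + 5559 = -16015)
f(-95) - B = 16 - 1*(-16015) = 16 + 16015 = 16031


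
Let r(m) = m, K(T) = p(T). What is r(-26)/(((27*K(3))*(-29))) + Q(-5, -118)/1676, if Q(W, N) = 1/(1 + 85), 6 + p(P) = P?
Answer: -3745187/338575464 ≈ -0.011062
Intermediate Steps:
p(P) = -6 + P
K(T) = -6 + T
Q(W, N) = 1/86
r(-26)/(((27*K(3))*(-29))) + Q(-5, -118)/1676 = -26*(-1/(783*(-6 + 3))) + (1/86)/1676 = -26/((27*(-3))*(-29)) + (1/86)*(1/1676) = -26/((-81*(-29))) + 1/144136 = -26/2349 + 1/144136 = -3745187/338575464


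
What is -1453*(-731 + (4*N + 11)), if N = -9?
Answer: 1098468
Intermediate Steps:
-1453*(-731 + (4*N + 11)) = -1453*(-731 + (4*(-9) + 11)) = -1453*(-731 + (-36 + 11)) = -1453*(-731 - 25) = -1453*(-756) = 1098468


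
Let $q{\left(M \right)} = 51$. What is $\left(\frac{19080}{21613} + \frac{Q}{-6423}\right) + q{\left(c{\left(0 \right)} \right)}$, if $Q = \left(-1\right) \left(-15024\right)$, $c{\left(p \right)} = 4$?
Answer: $\frac{2292557459}{46273433} \approx 49.544$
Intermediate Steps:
$Q = 15024$
$\left(\frac{19080}{21613} + \frac{Q}{-6423}\right) + q{\left(c{\left(0 \right)} \right)} = \left(\frac{19080}{21613} + \frac{15024}{-6423}\right) + 51 = \left(19080 \cdot \frac{1}{21613} + 15024 \left(- \frac{1}{6423}\right)\right) + 51 = \left(\frac{19080}{21613} - \frac{5008}{2141}\right) + 51 = - \frac{67387624}{46273433} + 51 = \frac{2292557459}{46273433}$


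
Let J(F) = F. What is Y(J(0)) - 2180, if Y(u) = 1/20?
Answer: -43599/20 ≈ -2179.9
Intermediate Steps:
Y(u) = 1/20
Y(J(0)) - 2180 = 1/20 - 2180 = -43599/20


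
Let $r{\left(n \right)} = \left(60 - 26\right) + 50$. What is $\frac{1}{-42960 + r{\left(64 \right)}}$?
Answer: $- \frac{1}{42876} \approx -2.3323 \cdot 10^{-5}$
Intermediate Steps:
$r{\left(n \right)} = 84$ ($r{\left(n \right)} = 34 + 50 = 84$)
$\frac{1}{-42960 + r{\left(64 \right)}} = \frac{1}{-42960 + 84} = \frac{1}{-42876} = - \frac{1}{42876}$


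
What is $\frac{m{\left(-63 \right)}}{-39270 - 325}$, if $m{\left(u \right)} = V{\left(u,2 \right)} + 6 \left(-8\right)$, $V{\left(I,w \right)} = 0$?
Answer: $\frac{48}{39595} \approx 0.0012123$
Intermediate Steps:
$m{\left(u \right)} = -48$ ($m{\left(u \right)} = 0 + 6 \left(-8\right) = 0 - 48 = -48$)
$\frac{m{\left(-63 \right)}}{-39270 - 325} = - \frac{48}{-39270 - 325} = - \frac{48}{-39595} = \left(-48\right) \left(- \frac{1}{39595}\right) = \frac{48}{39595}$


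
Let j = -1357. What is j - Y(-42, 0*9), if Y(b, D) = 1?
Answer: -1358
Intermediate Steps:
j - Y(-42, 0*9) = -1357 - 1*1 = -1357 - 1 = -1358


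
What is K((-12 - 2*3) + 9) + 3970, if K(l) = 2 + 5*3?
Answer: 3987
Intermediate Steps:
K(l) = 17 (K(l) = 2 + 15 = 17)
K((-12 - 2*3) + 9) + 3970 = 17 + 3970 = 3987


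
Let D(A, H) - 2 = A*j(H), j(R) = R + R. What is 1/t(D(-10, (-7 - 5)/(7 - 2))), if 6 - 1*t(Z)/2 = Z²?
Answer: -1/4988 ≈ -0.00020048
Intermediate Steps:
j(R) = 2*R
D(A, H) = 2 + 2*A*H (D(A, H) = 2 + A*(2*H) = 2 + 2*A*H)
t(Z) = 12 - 2*Z²
1/t(D(-10, (-7 - 5)/(7 - 2))) = 1/(12 - 2*(2 + 2*(-10)*((-7 - 5)/(7 - 2)))²) = 1/(12 - 2*(2 + 2*(-10)*(-12/5))²) = 1/(12 - 2*(2 + 48)²) = 1/(12 - 2*50²) = 1/(12 - 2*2500) = 1/(12 - 5000) = 1/(-4988) = -1/4988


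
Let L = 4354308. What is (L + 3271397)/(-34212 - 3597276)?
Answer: -7625705/3631488 ≈ -2.0999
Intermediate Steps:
(L + 3271397)/(-34212 - 3597276) = (4354308 + 3271397)/(-34212 - 3597276) = 7625705/(-3631488) = 7625705*(-1/3631488) = -7625705/3631488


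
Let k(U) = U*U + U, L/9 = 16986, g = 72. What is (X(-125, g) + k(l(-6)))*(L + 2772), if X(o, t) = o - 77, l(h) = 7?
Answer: -22724316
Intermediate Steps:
L = 152874 (L = 9*16986 = 152874)
k(U) = U + U**2 (k(U) = U**2 + U = U + U**2)
X(o, t) = -77 + o
(X(-125, g) + k(l(-6)))*(L + 2772) = ((-77 - 125) + 7*(1 + 7))*(152874 + 2772) = (-202 + 7*8)*155646 = (-202 + 56)*155646 = -146*155646 = -22724316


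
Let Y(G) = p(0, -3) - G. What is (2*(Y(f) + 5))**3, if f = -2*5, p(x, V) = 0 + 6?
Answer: 74088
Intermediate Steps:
p(x, V) = 6
f = -10
Y(G) = 6 - G
(2*(Y(f) + 5))**3 = (2*((6 - 1*(-10)) + 5))**3 = (2*((6 + 10) + 5))**3 = (2*(16 + 5))**3 = (2*21)**3 = 42**3 = 74088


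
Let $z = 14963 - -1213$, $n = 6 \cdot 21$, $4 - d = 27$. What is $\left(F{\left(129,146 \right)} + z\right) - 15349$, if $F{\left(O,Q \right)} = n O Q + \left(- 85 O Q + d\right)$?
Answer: $772998$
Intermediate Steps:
$d = -23$ ($d = 4 - 27 = -23$)
$n = 126$
$z = 16176$ ($z = 14963 + 1213 = 16176$)
$F{\left(O,Q \right)} = -23 + 41 O Q$ ($F{\left(O,Q \right)} = 126 O Q + \left(- 85 O Q - 23\right) = 126 O Q - \left(23 + 85 O Q\right) = -23 + 41 O Q$)
$\left(F{\left(129,146 \right)} + z\right) - 15349 = \left(\left(-23 + 41 \cdot 129 \cdot 146\right) + 16176\right) - 15349 = \left(\left(-23 + 772194\right) + 16176\right) - 15349 = \left(772171 + 16176\right) - 15349 = 788347 - 15349 = 772998$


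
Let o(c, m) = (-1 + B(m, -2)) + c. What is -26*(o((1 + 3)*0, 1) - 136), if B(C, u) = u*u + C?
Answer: 3432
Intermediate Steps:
B(C, u) = C + u² (B(C, u) = u² + C = C + u²)
o(c, m) = 3 + c + m (o(c, m) = (-1 + (m + (-2)²)) + c = (-1 + (m + 4)) + c = (-1 + (4 + m)) + c = (3 + m) + c = 3 + c + m)
-26*(o((1 + 3)*0, 1) - 136) = -26*((3 + (1 + 3)*0 + 1) - 136) = -26*((3 + 4*0 + 1) - 136) = -26*((3 + 0 + 1) - 136) = -26*(4 - 136) = -26*(-132) = 3432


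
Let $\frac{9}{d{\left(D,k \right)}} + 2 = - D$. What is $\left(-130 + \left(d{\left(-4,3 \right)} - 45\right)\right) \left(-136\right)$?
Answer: $23188$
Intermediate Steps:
$d{\left(D,k \right)} = \frac{9}{-2 - D}$
$\left(-130 + \left(d{\left(-4,3 \right)} - 45\right)\right) \left(-136\right) = \left(-130 - \left(45 + \frac{9}{2 - 4}\right)\right) \left(-136\right) = \left(-130 - \left(45 + \frac{9}{-2}\right)\right) \left(-136\right) = \left(-130 - \frac{81}{2}\right) \left(-136\right) = \left(- \frac{341}{2}\right) \left(-136\right) = 23188$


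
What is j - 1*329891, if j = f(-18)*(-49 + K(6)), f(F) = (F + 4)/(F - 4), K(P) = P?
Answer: -3629102/11 ≈ -3.2992e+5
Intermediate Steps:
f(F) = (4 + F)/(-4 + F)
j = -301/11 (j = ((4 - 18)/(-4 - 18))*(-49 + 6) = (-14/(-22))*(-43) = -1/22*(-14)*(-43) = (7/11)*(-43) = -301/11 ≈ -27.364)
j - 1*329891 = -301/11 - 1*329891 = -301/11 - 329891 = -3629102/11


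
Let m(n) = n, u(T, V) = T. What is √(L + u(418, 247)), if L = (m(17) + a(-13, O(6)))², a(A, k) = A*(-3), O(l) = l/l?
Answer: √3554 ≈ 59.615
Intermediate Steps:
O(l) = 1
a(A, k) = -3*A
L = 3136 (L = (17 - 3*(-13))² = (17 + 39)² = 56² = 3136)
√(L + u(418, 247)) = √(3136 + 418) = √3554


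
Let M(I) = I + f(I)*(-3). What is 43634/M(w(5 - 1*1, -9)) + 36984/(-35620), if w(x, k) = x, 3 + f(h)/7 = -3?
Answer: 2979683/8905 ≈ 334.61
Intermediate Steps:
f(h) = -42 (f(h) = -21 + 7*(-3) = -21 - 21 = -42)
M(I) = 126 + I (M(I) = I - 42*(-3) = I + 126 = 126 + I)
43634/M(w(5 - 1*1, -9)) + 36984/(-35620) = 43634/(126 + (5 - 1*1)) + 36984/(-35620) = 43634/(126 + (5 - 1)) + 36984*(-1/35620) = 43634/(126 + 4) - 9246/8905 = 43634/130 - 9246/8905 = 43634*(1/130) - 9246/8905 = 21817/65 - 9246/8905 = 2979683/8905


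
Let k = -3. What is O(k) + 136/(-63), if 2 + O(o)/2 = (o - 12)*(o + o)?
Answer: 10952/63 ≈ 173.84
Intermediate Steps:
O(o) = -4 + 4*o*(-12 + o) (O(o) = -4 + 2*((o - 12)*(o + o)) = -4 + 2*((-12 + o)*(2*o)) = -4 + 2*(2*o*(-12 + o)) = -4 + 4*o*(-12 + o))
O(k) + 136/(-63) = (-4 - 48*(-3) + 4*(-3)**2) + 136/(-63) = (-4 + 144 + 4*9) + 136*(-1/63) = (-4 + 144 + 36) - 136/63 = 176 - 136/63 = 10952/63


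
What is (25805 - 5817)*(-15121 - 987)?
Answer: -321966704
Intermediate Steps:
(25805 - 5817)*(-15121 - 987) = 19988*(-16108) = -321966704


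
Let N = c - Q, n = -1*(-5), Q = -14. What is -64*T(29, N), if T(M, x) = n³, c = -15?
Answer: -8000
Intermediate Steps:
n = 5
N = -1 (N = -15 - 1*(-14) = -15 + 14 = -1)
T(M, x) = 125 (T(M, x) = 5³ = 125)
-64*T(29, N) = -64*125 = -8000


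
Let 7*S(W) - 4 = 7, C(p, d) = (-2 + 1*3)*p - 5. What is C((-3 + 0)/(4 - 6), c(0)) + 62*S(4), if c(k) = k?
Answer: 1315/14 ≈ 93.929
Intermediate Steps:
C(p, d) = -5 + p (C(p, d) = (-2 + 3)*p - 5 = 1*p - 5 = p - 5 = -5 + p)
S(W) = 11/7 (S(W) = 4/7 + (1/7)*7 = 4/7 + 1 = 11/7)
C((-3 + 0)/(4 - 6), c(0)) + 62*S(4) = (-5 + (-3 + 0)/(4 - 6)) + 62*(11/7) = (-5 - 3/(-2)) + 682/7 = (-5 - 3*(-1/2)) + 682/7 = (-5 + 3/2) + 682/7 = -7/2 + 682/7 = 1315/14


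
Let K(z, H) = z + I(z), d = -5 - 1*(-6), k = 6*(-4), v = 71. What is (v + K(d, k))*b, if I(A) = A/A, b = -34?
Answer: -2482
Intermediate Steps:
k = -24
I(A) = 1
d = 1 (d = -5 + 6 = 1)
K(z, H) = 1 + z (K(z, H) = z + 1 = 1 + z)
(v + K(d, k))*b = (71 + (1 + 1))*(-34) = (71 + 2)*(-34) = 73*(-34) = -2482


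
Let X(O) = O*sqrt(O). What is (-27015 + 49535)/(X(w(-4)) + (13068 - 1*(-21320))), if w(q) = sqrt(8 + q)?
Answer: 96802220/147816817 - 5630*sqrt(2)/147816817 ≈ 0.65483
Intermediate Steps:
X(O) = O**(3/2)
(-27015 + 49535)/(X(w(-4)) + (13068 - 1*(-21320))) = (-27015 + 49535)/((sqrt(8 - 4))**(3/2) + (13068 - 1*(-21320))) = 22520/((sqrt(4))**(3/2) + (13068 + 21320)) = 22520/(2**(3/2) + 34388) = 22520/(2*sqrt(2) + 34388) = 22520/(34388 + 2*sqrt(2))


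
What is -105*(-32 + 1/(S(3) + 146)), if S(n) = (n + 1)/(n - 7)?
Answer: 97419/29 ≈ 3359.3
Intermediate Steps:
S(n) = (1 + n)/(-7 + n)
-105*(-32 + 1/(S(3) + 146)) = -105*(-32 + 1/((1 + 3)/(-7 + 3) + 146)) = -105*(-32 + 1/(4/(-4) + 146)) = -105*(-32 + 1/(-¼*4 + 146)) = -105*(-32 + 1/(-1 + 146)) = -105*(-32 + 1/145) = -105*(-4639/145) = 97419/29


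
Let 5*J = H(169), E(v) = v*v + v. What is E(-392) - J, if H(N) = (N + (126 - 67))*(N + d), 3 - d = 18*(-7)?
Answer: 698416/5 ≈ 1.3968e+5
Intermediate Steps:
d = 129 (d = 3 - 18*(-7) = 3 - 1*(-126) = 3 + 126 = 129)
H(N) = (59 + N)*(129 + N) (H(N) = (N + (126 - 67))*(N + 129) = (N + 59)*(129 + N) = (59 + N)*(129 + N))
E(v) = v + v**2 (E(v) = v**2 + v = v + v**2)
J = 67944/5 (J = (7611 + 169**2 + 188*169)/5 = (7611 + 28561 + 31772)/5 = (1/5)*67944 = 67944/5 ≈ 13589.)
E(-392) - J = -392*(1 - 392) - 1*67944/5 = -392*(-391) - 67944/5 = 153272 - 67944/5 = 698416/5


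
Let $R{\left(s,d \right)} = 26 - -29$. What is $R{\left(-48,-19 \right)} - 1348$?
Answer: $-1293$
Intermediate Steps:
$R{\left(s,d \right)} = 55$ ($R{\left(s,d \right)} = 26 + 29 = 55$)
$R{\left(-48,-19 \right)} - 1348 = 55 - 1348 = -1293$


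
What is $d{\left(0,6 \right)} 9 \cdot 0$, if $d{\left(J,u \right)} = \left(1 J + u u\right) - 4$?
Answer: $0$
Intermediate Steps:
$d{\left(J,u \right)} = -4 + J + u^{2}$ ($d{\left(J,u \right)} = \left(J + u^{2}\right) - 4 = -4 + J + u^{2}$)
$d{\left(0,6 \right)} 9 \cdot 0 = \left(-4 + 0 + 6^{2}\right) 9 \cdot 0 = \left(-4 + 0 + 36\right) 9 \cdot 0 = 32 \cdot 9 \cdot 0 = 288 \cdot 0 = 0$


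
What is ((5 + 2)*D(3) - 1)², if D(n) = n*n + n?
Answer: 6889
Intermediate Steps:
D(n) = n + n² (D(n) = n² + n = n + n²)
((5 + 2)*D(3) - 1)² = ((5 + 2)*(3*(1 + 3)) - 1)² = (7*(3*4) - 1)² = (7*12 - 1)² = (84 - 1)² = 83² = 6889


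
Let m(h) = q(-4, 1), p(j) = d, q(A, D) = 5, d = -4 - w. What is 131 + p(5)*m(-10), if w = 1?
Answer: 106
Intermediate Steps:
d = -5 (d = -4 - 1*1 = -4 - 1 = -5)
p(j) = -5
m(h) = 5
131 + p(5)*m(-10) = 131 - 5*5 = 131 - 25 = 106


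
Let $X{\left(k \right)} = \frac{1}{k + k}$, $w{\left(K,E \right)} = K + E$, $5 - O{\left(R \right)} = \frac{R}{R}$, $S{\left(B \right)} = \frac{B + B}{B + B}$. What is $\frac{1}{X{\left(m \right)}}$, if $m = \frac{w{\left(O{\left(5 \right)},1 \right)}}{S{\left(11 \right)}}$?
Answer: $10$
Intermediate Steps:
$S{\left(B \right)} = 1$ ($S{\left(B \right)} = \frac{2 B}{2 B} = 2 B \frac{1}{2 B} = 1$)
$O{\left(R \right)} = 4$ ($O{\left(R \right)} = 5 - \frac{R}{R} = 5 - 1 = 4$)
$w{\left(K,E \right)} = E + K$
$m = 5$ ($m = \frac{1 + 4}{1} = 5 \cdot 1 = 5$)
$X{\left(k \right)} = \frac{1}{2 k}$
$\frac{1}{X{\left(m \right)}} = \frac{1}{\frac{1}{2} \cdot \frac{1}{5}} = \frac{1}{\frac{1}{10}} = 10$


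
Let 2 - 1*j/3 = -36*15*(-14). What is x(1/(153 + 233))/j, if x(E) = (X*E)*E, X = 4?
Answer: -1/844583826 ≈ -1.1840e-9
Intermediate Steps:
j = -22674 (j = 6 - 3*(-36*15)*(-14) = 6 - (-1620)*(-14) = 6 - 3*7560 = 6 - 22680 = -22674)
x(E) = 4*E² (x(E) = (4*E)*E = 4*E²)
x(1/(153 + 233))/j = (4*(1/(153 + 233))²)/(-22674) = (4*(1/386)²)*(-1/22674) = (4*(1/148996))*(-1/22674) = (1/37249)*(-1/22674) = -1/844583826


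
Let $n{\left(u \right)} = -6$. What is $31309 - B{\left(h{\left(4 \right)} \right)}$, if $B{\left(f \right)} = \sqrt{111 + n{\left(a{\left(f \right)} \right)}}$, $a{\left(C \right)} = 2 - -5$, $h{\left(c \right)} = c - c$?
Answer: $31309 - \sqrt{105} \approx 31299.0$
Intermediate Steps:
$h{\left(c \right)} = 0$
$a{\left(C \right)} = 7$ ($a{\left(C \right)} = 2 + 5 = 7$)
$B{\left(f \right)} = \sqrt{105}$ ($B{\left(f \right)} = \sqrt{111 - 6} = \sqrt{105}$)
$31309 - B{\left(h{\left(4 \right)} \right)} = 31309 - \sqrt{105}$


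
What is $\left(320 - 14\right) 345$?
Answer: $105570$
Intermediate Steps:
$\left(320 - 14\right) 345 = 306 \cdot 345 = 105570$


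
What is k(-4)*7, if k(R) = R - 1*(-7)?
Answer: 21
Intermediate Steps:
k(R) = 7 + R (k(R) = R + 7 = 7 + R)
k(-4)*7 = (7 - 4)*7 = 3*7 = 21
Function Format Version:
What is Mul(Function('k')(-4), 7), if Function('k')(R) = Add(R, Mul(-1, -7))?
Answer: 21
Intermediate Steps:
Function('k')(R) = Add(7, R) (Function('k')(R) = Add(R, 7) = Add(7, R))
Mul(Function('k')(-4), 7) = Mul(Add(7, -4), 7) = Mul(3, 7) = 21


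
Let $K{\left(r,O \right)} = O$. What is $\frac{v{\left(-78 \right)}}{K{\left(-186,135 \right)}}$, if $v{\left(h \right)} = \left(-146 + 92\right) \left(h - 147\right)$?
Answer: $90$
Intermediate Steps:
$v{\left(h \right)} = 7938 - 54 h$ ($v{\left(h \right)} = - 54 \left(-147 + h\right) = 7938 - 54 h$)
$\frac{v{\left(-78 \right)}}{K{\left(-186,135 \right)}} = \frac{7938 - -4212}{135} = \left(7938 + 4212\right) \frac{1}{135} = 12150 \cdot \frac{1}{135} = 90$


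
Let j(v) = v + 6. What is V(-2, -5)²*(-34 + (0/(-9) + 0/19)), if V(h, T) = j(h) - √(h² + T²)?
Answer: -1530 + 272*√29 ≈ -65.235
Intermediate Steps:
j(v) = 6 + v
V(h, T) = 6 + h - √(T² + h²) (V(h, T) = (6 + h) - √(h² + T²) = (6 + h) - √(T² + h²) = 6 + h - √(T² + h²))
V(-2, -5)²*(-34 + (0/(-9) + 0/19)) = (6 - 2 - √((-5)² + (-2)²))²*(-34 + (0/(-9) + 0/19)) = (6 - 2 - √(25 + 4))²*(-34 + (0*(-⅑) + 0*(1/19))) = (6 - 2 - √29)²*(-34 + (0 + 0)) = (4 - √29)²*(-34 + 0) = (4 - √29)²*(-34) = -34*(4 - √29)²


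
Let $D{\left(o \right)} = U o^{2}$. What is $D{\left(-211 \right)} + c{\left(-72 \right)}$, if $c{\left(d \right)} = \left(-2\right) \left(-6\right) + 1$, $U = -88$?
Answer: $-3917835$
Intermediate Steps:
$c{\left(d \right)} = 13$ ($c{\left(d \right)} = 12 + 1 = 13$)
$D{\left(o \right)} = - 88 o^{2}$
$D{\left(-211 \right)} + c{\left(-72 \right)} = - 88 \left(-211\right)^{2} + 13 = \left(-88\right) 44521 + 13 = -3917848 + 13 = -3917835$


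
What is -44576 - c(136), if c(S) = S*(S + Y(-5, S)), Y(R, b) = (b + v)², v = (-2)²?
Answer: -2728672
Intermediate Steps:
v = 4
Y(R, b) = (4 + b)² (Y(R, b) = (b + 4)² = (4 + b)²)
c(S) = S*(S + (4 + S)²)
-44576 - c(136) = -44576 - 136*(136 + (4 + 136)²) = -44576 - 136*(136 + 140²) = -44576 - 136*(136 + 19600) = -44576 - 136*19736 = -44576 - 1*2684096 = -44576 - 2684096 = -2728672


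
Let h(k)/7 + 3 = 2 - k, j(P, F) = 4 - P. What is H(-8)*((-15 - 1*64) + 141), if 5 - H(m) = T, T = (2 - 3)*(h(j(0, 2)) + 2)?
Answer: -1736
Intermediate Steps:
h(k) = -7 - 7*k (h(k) = -21 + 7*(2 - k) = -21 + (14 - 7*k) = -7 - 7*k)
T = 33 (T = (2 - 3)*((-7 - 7*(4 - 1*0)) + 2) = -((-7 - 7*(4 + 0)) + 2) = -((-7 - 7*4) + 2) = -((-7 - 28) + 2) = -(-35 + 2) = -1*(-33) = 33)
H(m) = -28 (H(m) = 5 - 1*33 = 5 - 33 = -28)
H(-8)*((-15 - 1*64) + 141) = -28*((-15 - 1*64) + 141) = -28*((-15 - 64) + 141) = -28*(-79 + 141) = -28*62 = -1736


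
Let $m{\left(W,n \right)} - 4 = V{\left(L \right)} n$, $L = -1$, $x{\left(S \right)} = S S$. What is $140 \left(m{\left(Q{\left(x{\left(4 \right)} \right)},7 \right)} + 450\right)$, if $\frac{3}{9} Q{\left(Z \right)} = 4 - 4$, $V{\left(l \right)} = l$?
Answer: $62580$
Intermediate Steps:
$x{\left(S \right)} = S^{2}$
$Q{\left(Z \right)} = 0$ ($Q{\left(Z \right)} = 3 \left(4 - 4\right) = 3 \cdot 0 = 0$)
$m{\left(W,n \right)} = 4 - n$
$140 \left(m{\left(Q{\left(x{\left(4 \right)} \right)},7 \right)} + 450\right) = 140 \left(\left(4 - 7\right) + 450\right) = 140 \left(-3 + 450\right) = 140 \cdot 447 = 62580$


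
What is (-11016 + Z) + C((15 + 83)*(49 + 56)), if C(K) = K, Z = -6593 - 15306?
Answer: -22625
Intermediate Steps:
Z = -21899
(-11016 + Z) + C((15 + 83)*(49 + 56)) = (-11016 - 21899) + (15 + 83)*(49 + 56) = -32915 + 98*105 = -32915 + 10290 = -22625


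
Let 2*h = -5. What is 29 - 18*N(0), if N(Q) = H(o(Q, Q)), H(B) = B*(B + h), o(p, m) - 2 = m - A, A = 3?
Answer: -34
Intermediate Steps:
h = -5/2 (h = (½)*(-5) = -5/2 ≈ -2.5000)
o(p, m) = -1 + m (o(p, m) = 2 + (m - 1*3) = 2 + (m - 3) = 2 + (-3 + m) = -1 + m)
H(B) = B*(-5/2 + B) (H(B) = B*(B - 5/2) = B*(-5/2 + B))
N(Q) = (-1 + Q)*(-7 + 2*Q)/2 (N(Q) = (-1 + Q)*(-5 + 2*(-1 + Q))/2 = (-1 + Q)*(-5 + (-2 + 2*Q))/2 = (-1 + Q)*(-7 + 2*Q)/2)
29 - 18*N(0) = 29 - 9*(-1 + 0)*(-7 + 2*0) = 29 - 9*(-1)*(-7 + 0) = 29 - 9*(-1)*(-7) = 29 - 18*7/2 = 29 - 63 = -34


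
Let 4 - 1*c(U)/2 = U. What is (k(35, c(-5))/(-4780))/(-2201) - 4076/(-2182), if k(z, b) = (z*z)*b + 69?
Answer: 21465481469/11478170980 ≈ 1.8701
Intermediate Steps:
c(U) = 8 - 2*U
k(z, b) = 69 + b*z**2 (k(z, b) = z**2*b + 69 = b*z**2 + 69 = 69 + b*z**2)
(k(35, c(-5))/(-4780))/(-2201) - 4076/(-2182) = ((69 + (8 - 2*(-5))*35**2)/(-4780))/(-2201) - 4076/(-2182) = ((69 + (8 + 10)*1225)*(-1/4780))*(-1/2201) - 4076*(-1/2182) = ((69 + 18*1225)*(-1/4780))*(-1/2201) + 2038/1091 = ((69 + 22050)*(-1/4780))*(-1/2201) + 2038/1091 = (22119*(-1/4780))*(-1/2201) + 2038/1091 = -22119/4780*(-1/2201) + 2038/1091 = 22119/10520780 + 2038/1091 = 21465481469/11478170980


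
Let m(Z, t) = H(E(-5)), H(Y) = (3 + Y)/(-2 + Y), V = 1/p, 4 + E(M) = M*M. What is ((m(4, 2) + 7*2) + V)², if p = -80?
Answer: 537358761/2310400 ≈ 232.58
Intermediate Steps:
E(M) = -4 + M² (E(M) = -4 + M*M = -4 + M²)
V = -1/80 (V = 1/(-80) = -1/80 ≈ -0.012500)
H(Y) = (3 + Y)/(-2 + Y)
m(Z, t) = 24/19 (m(Z, t) = (3 + (-4 + (-5)²))/(-2 + (-4 + (-5)²)) = (3 + (-4 + 25))/(-2 + (-4 + 25)) = (3 + 21)/(-2 + 21) = 24/19)
((m(4, 2) + 7*2) + V)² = ((24/19 + 7*2) - 1/80)² = ((24/19 + 14) - 1/80)² = (290/19 - 1/80)² = (23181/1520)² = 537358761/2310400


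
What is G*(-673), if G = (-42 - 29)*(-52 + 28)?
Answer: -1146792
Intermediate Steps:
G = 1704 (G = -71*(-24) = 1704)
G*(-673) = 1704*(-673) = -1146792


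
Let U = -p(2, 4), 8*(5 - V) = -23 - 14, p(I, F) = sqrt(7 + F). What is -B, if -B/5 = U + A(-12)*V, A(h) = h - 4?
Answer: -770 - 5*sqrt(11) ≈ -786.58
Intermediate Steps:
A(h) = -4 + h
V = 77/8 (V = 5 - (-23 - 14)/8 = 5 - 1/8*(-37) = 5 + 37/8 = 77/8 ≈ 9.6250)
U = -sqrt(11) (U = -sqrt(7 + 4) = -sqrt(11) ≈ -3.3166)
B = 770 + 5*sqrt(11) (B = -5*(-sqrt(11) + (-4 - 12)*(77/8)) = -5*(-sqrt(11) - 16*77/8) = -5*(-sqrt(11) - 154) = -5*(-154 - sqrt(11)) = 770 + 5*sqrt(11) ≈ 786.58)
-B = -(770 + 5*sqrt(11)) = -770 - 5*sqrt(11)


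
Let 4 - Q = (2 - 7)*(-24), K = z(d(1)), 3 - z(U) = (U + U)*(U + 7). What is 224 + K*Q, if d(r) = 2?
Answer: 4052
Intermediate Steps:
z(U) = 3 - 2*U*(7 + U) (z(U) = 3 - (U + U)*(U + 7) = 3 - 2*U*(7 + U))
K = -33 (K = 3 - 14*2 - 2*2**2 = 3 - 28 - 2*4 = 3 - 28 - 8 = -33)
Q = -116 (Q = 4 - (2 - 7)*(-24) = 4 - (-5)*(-24) = 4 - 1*120 = 4 - 120 = -116)
224 + K*Q = 224 - 33*(-116) = 224 + 3828 = 4052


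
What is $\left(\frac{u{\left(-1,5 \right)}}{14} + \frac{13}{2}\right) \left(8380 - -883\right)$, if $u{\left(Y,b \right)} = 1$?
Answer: $\frac{426098}{7} \approx 60871.0$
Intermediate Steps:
$\left(\frac{u{\left(-1,5 \right)}}{14} + \frac{13}{2}\right) \left(8380 - -883\right) = \left(1 \cdot \frac{1}{14} + \frac{13}{2}\right) \left(8380 - -883\right) = \left(1 \cdot \frac{1}{14} + 13 \cdot \frac{1}{2}\right) \left(8380 + 883\right) = \left(\frac{1}{14} + \frac{13}{2}\right) 9263 = \frac{46}{7} \cdot 9263 = \frac{426098}{7}$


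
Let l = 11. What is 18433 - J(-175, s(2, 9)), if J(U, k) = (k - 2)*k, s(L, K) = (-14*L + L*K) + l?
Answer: 18434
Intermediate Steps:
s(L, K) = 11 - 14*L + K*L (s(L, K) = (-14*L + L*K) + 11 = (-14*L + K*L) + 11 = 11 - 14*L + K*L)
J(U, k) = k*(-2 + k) (J(U, k) = (-2 + k)*k = k*(-2 + k))
18433 - J(-175, s(2, 9)) = 18433 - (11 - 14*2 + 9*2)*(-2 + (11 - 14*2 + 9*2)) = 18433 - (11 - 28 + 18)*(-2 + (11 - 28 + 18)) = 18433 - (-2 + 1) = 18433 - (-1) = 18433 - 1*(-1) = 18433 + 1 = 18434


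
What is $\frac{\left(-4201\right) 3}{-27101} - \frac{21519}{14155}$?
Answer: $- \frac{404790954}{383614655} \approx -1.0552$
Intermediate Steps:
$\frac{\left(-4201\right) 3}{-27101} - \frac{21519}{14155} = \left(-12603\right) \left(- \frac{1}{27101}\right) - \frac{21519}{14155} = \frac{12603}{27101} - \frac{21519}{14155} = - \frac{404790954}{383614655}$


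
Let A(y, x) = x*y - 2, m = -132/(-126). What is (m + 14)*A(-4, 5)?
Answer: -6952/21 ≈ -331.05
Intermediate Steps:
m = 22/21 (m = -132*(-1/126) = 22/21 ≈ 1.0476)
A(y, x) = -2 + x*y
(m + 14)*A(-4, 5) = (22/21 + 14)*(-2 + 5*(-4)) = 316*(-2 - 20)/21 = (316/21)*(-22) = -6952/21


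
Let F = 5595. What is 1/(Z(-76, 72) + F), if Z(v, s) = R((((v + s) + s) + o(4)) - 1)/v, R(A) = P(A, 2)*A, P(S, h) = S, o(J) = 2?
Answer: 76/420459 ≈ 0.00018075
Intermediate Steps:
R(A) = A**2 (R(A) = A*A = A**2)
Z(v, s) = (1 + v + 2*s)**2/v (Z(v, s) = ((((v + s) + s) + 2) - 1)**2/v = ((((s + v) + s) + 2) - 1)**2/v = (((v + 2*s) + 2) - 1)**2/v = ((2 + v + 2*s) - 1)**2/v = (1 + v + 2*s)**2/v)
1/(Z(-76, 72) + F) = 1/((1 - 76 + 2*72)**2/(-76) + 5595) = 1/(-(1 - 76 + 144)**2/76 + 5595) = 1/(-1/76*69**2 + 5595) = 1/(-1/76*4761 + 5595) = 1/(-4761/76 + 5595) = 1/(420459/76) = 76/420459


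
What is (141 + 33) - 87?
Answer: 87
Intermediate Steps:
(141 + 33) - 87 = 174 - 87 = 87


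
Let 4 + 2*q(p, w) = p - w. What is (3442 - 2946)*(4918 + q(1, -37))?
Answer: 2447760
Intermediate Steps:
q(p, w) = -2 + p/2 - w/2 (q(p, w) = -2 + (p - w)/2 = -2 + (p/2 - w/2) = -2 + p/2 - w/2)
(3442 - 2946)*(4918 + q(1, -37)) = (3442 - 2946)*(4918 + (-2 + (1/2)*1 - 1/2*(-37))) = 496*(4918 + (-2 + 1/2 + 37/2)) = 496*(4918 + 17) = 496*4935 = 2447760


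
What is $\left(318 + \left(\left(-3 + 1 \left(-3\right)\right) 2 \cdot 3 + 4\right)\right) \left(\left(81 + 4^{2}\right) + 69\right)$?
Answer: $47476$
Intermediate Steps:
$\left(318 + \left(\left(-3 + 1 \left(-3\right)\right) 2 \cdot 3 + 4\right)\right) \left(\left(81 + 4^{2}\right) + 69\right) = \left(318 + \left(\left(-3 - 3\right) 6 + 4\right)\right) \left(\left(81 + 16\right) + 69\right) = \left(318 + \left(\left(-6\right) 6 + 4\right)\right) \left(97 + 69\right) = \left(318 + \left(-36 + 4\right)\right) 166 = \left(318 - 32\right) 166 = 286 \cdot 166 = 47476$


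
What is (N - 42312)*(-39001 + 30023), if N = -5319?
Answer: 427631118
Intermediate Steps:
(N - 42312)*(-39001 + 30023) = (-5319 - 42312)*(-39001 + 30023) = -47631*(-8978) = 427631118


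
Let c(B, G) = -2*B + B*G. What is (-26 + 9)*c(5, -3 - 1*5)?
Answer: 850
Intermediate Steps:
(-26 + 9)*c(5, -3 - 1*5) = (-26 + 9)*(5*(-2 + (-3 - 1*5))) = -85*(-2 + (-3 - 5)) = -85*(-2 - 8) = -85*(-10) = -17*(-50) = 850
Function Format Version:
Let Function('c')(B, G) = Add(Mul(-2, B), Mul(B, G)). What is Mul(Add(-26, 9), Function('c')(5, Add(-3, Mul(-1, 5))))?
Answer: 850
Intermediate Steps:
Mul(Add(-26, 9), Function('c')(5, Add(-3, Mul(-1, 5)))) = Mul(Add(-26, 9), Mul(5, Add(-2, Add(-3, Mul(-1, 5))))) = Mul(-17, Mul(5, Add(-2, Add(-3, -5)))) = Mul(-17, Mul(5, Add(-2, -8))) = Mul(-17, Mul(5, -10)) = Mul(-17, -50) = 850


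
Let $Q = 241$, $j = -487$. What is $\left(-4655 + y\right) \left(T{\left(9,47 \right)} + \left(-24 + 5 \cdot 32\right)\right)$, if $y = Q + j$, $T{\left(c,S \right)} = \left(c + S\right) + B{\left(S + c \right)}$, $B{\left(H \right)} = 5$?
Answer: $-965497$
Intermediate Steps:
$T{\left(c,S \right)} = 5 + S + c$ ($T{\left(c,S \right)} = \left(c + S\right) + 5 = \left(S + c\right) + 5 = 5 + S + c$)
$y = -246$ ($y = 241 - 487 = -246$)
$\left(-4655 + y\right) \left(T{\left(9,47 \right)} + \left(-24 + 5 \cdot 32\right)\right) = \left(-4655 - 246\right) \left(\left(5 + 47 + 9\right) + \left(-24 + 5 \cdot 32\right)\right) = - 4901 \left(61 + \left(-24 + 160\right)\right) = - 4901 \left(61 + 136\right) = \left(-4901\right) 197 = -965497$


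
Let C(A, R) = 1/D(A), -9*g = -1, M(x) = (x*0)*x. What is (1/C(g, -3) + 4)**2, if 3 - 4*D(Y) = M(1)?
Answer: 361/16 ≈ 22.563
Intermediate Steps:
M(x) = 0 (M(x) = 0*x = 0)
D(Y) = 3/4 (D(Y) = 3/4 - 1/4*0 = 3/4 + 0 = 3/4)
g = 1/9 (g = -1/9*(-1) = 1/9 ≈ 0.11111)
C(A, R) = 4/3 (C(A, R) = 1/(3/4) = 4/3)
(1/C(g, -3) + 4)**2 = (1/(4/3) + 4)**2 = (3/4 + 4)**2 = (19/4)**2 = 361/16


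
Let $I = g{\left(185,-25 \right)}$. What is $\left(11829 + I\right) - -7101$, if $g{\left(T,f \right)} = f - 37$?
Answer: $18868$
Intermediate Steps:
$g{\left(T,f \right)} = -37 + f$
$I = -62$ ($I = -37 - 25 = -62$)
$\left(11829 + I\right) - -7101 = \left(11829 - 62\right) - -7101 = 11767 + \left(\left(-14 - 407\right) + 7522\right) = 11767 + \left(-421 + 7522\right) = 11767 + 7101 = 18868$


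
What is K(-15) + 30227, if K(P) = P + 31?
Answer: 30243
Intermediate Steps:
K(P) = 31 + P
K(-15) + 30227 = (31 - 15) + 30227 = 16 + 30227 = 30243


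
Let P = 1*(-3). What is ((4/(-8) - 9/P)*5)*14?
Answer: 175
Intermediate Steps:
P = -3
((4/(-8) - 9/P)*5)*14 = ((4/(-8) - 9/(-3))*5)*14 = ((4*(-⅛) - 9*(-⅓))*5)*14 = ((-½ + 3)*5)*14 = ((5/2)*5)*14 = (25/2)*14 = 175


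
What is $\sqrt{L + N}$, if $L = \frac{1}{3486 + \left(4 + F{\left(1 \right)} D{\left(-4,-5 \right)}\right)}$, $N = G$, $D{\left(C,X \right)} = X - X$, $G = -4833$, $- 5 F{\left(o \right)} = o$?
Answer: $\frac{i \sqrt{58866419810}}{3490} \approx 69.52 i$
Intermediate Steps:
$F{\left(o \right)} = - \frac{o}{5}$
$D{\left(C,X \right)} = 0$
$N = -4833$
$L = \frac{1}{3490}$ ($L = \frac{1}{3486 + \left(4 + \left(- \frac{1}{5}\right) 1 \cdot 0\right)} = \frac{1}{3486 + \left(4 - 0\right)} = \frac{1}{3486 + \left(4 + 0\right)} = \frac{1}{3486 + 4} = \frac{1}{3490} \approx 0.00028653$)
$\sqrt{L + N} = \sqrt{\frac{1}{3490} - 4833} = \sqrt{- \frac{16867169}{3490}} = \frac{i \sqrt{58866419810}}{3490}$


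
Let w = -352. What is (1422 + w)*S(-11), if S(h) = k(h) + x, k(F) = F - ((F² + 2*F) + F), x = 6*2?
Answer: -93090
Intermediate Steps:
x = 12
k(F) = -F² - 2*F (k(F) = F - (F² + 3*F) = F + (-F² - 3*F) = -F² - 2*F)
S(h) = 12 - h*(2 + h) (S(h) = -h*(2 + h) + 12 = 12 - h*(2 + h))
(1422 + w)*S(-11) = (1422 - 352)*(12 - 1*(-11)*(2 - 11)) = 1070*(12 - 1*(-11)*(-9)) = 1070*(12 - 99) = 1070*(-87) = -93090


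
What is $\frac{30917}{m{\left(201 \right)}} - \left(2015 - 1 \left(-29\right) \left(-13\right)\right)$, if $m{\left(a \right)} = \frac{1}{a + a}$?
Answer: $12426996$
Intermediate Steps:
$m{\left(a \right)} = \frac{1}{2 a}$
$\frac{30917}{m{\left(201 \right)}} - \left(2015 - 1 \left(-29\right) \left(-13\right)\right) = \frac{30917}{\frac{1}{2} \cdot \frac{1}{201}} - \left(2015 - 1 \left(-29\right) \left(-13\right)\right) = \frac{30917}{\frac{1}{2} \cdot \frac{1}{201}} - 1638 = 30917 \frac{1}{\frac{1}{402}} + \left(377 - 2015\right) = 30917 \cdot 402 - 1638 = 12428634 - 1638 = 12426996$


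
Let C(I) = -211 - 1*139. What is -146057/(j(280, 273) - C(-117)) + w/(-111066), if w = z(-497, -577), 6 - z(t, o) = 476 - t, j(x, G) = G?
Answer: -16221364321/69194118 ≈ -234.43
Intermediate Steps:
z(t, o) = -470 + t (z(t, o) = 6 - (476 - t) = 6 + (-476 + t) = -470 + t)
w = -967 (w = -470 - 497 = -967)
C(I) = -350 (C(I) = -211 - 139 = -350)
-146057/(j(280, 273) - C(-117)) + w/(-111066) = -146057/(273 - 1*(-350)) - 967/(-111066) = -146057/(273 + 350) - 967*(-1/111066) = -146057/623 + 967/111066 = -16221364321/69194118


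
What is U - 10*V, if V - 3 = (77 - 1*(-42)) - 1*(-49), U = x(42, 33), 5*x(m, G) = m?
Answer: -8508/5 ≈ -1701.6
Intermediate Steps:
x(m, G) = m/5
U = 42/5 (U = (1/5)*42 = 42/5 ≈ 8.4000)
V = 171 (V = 3 + ((77 - 1*(-42)) - 1*(-49)) = 3 + ((77 + 42) + 49) = 3 + (119 + 49) = 3 + 168 = 171)
U - 10*V = 42/5 - 10*171 = 42/5 - 1*1710 = 42/5 - 1710 = -8508/5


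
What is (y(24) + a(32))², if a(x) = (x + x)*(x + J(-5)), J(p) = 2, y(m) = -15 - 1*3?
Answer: 4656964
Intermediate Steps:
y(m) = -18 (y(m) = -15 - 3 = -18)
a(x) = 2*x*(2 + x) (a(x) = (x + x)*(x + 2) = (2*x)*(2 + x) = 2*x*(2 + x))
(y(24) + a(32))² = (-18 + 2*32*(2 + 32))² = (-18 + 2*32*34)² = (-18 + 2176)² = 2158² = 4656964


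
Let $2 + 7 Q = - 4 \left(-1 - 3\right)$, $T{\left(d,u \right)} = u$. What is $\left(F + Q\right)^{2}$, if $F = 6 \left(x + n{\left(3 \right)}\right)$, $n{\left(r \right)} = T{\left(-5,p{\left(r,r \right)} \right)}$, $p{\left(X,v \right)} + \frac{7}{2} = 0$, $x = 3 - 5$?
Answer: $961$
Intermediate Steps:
$x = -2$ ($x = 3 - 5 = -2$)
$p{\left(X,v \right)} = - \frac{7}{2}$ ($p{\left(X,v \right)} = - \frac{7}{2} + 0 = - \frac{7}{2}$)
$n{\left(r \right)} = - \frac{7}{2}$
$Q = 2$ ($Q = - \frac{2}{7} + \frac{\left(-4\right) \left(-1 - 3\right)}{7} = - \frac{2}{7} + \frac{\left(-4\right) \left(-4\right)}{7} = - \frac{2}{7} + \frac{1}{7} \cdot 16 = - \frac{2}{7} + \frac{16}{7} = 2$)
$F = -33$ ($F = 6 \left(-2 - \frac{7}{2}\right) = 6 \left(- \frac{11}{2}\right) = -33$)
$\left(F + Q\right)^{2} = \left(-33 + 2\right)^{2} = \left(-31\right)^{2} = 961$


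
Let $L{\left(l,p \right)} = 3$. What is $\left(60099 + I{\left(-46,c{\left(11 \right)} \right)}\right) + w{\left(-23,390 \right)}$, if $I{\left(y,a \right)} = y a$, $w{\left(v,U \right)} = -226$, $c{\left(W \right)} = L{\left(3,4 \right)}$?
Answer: $59735$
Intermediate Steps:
$c{\left(W \right)} = 3$
$I{\left(y,a \right)} = a y$
$\left(60099 + I{\left(-46,c{\left(11 \right)} \right)}\right) + w{\left(-23,390 \right)} = \left(60099 + 3 \left(-46\right)\right) - 226 = \left(60099 - 138\right) - 226 = 59961 - 226 = 59735$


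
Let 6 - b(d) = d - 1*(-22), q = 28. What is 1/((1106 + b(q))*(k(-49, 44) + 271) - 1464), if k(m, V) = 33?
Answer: 1/321384 ≈ 3.1115e-6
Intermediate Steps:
b(d) = -16 - d (b(d) = 6 - (d - 1*(-22)) = 6 - (d + 22) = 6 - (22 + d) = 6 + (-22 - d) = -16 - d)
1/((1106 + b(q))*(k(-49, 44) + 271) - 1464) = 1/((1106 + (-16 - 1*28))*(33 + 271) - 1464) = 1/((1106 + (-16 - 28))*304 - 1464) = 1/((1106 - 44)*304 - 1464) = 1/(1062*304 - 1464) = 1/(322848 - 1464) = 1/321384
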